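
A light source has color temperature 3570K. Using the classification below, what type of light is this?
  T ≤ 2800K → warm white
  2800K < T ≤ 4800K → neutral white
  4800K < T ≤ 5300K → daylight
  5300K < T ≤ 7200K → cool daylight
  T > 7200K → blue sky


Temperature: 3570K
2800K < 3570K ≤ 4800K → neutral white
Classification: neutral white


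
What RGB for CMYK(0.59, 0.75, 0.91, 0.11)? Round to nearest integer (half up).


R = 255 × (1-C) × (1-K) = 255 × 0.41 × 0.89 = 93.0495 → 93
G = 255 × (1-M) × (1-K) = 255 × 0.25 × 0.89 = 56.7375 → 57
B = 255 × (1-Y) × (1-K) = 255 × 0.09 × 0.89 = 20.4255 → 20
= RGB(93, 57, 20)


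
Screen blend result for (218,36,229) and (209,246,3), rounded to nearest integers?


Screen: C = 255 - (255-A)×(255-B)/255, rounded to nearest integer
R: 255 - (255-218)×(255-209)/255 = 255 - 1702/255 ≈ 255 - 6.675 = 248.325 → 248
G: 255 - (255-36)×(255-246)/255 = 255 - 1971/255 ≈ 255 - 7.729 = 247.271 → 247
B: 255 - (255-229)×(255-3)/255 = 255 - 6552/255 ≈ 255 - 25.694 = 229.306 → 229
= RGB(248, 247, 229)


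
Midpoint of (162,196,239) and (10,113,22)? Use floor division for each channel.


Midpoint: each channel = ⌊(C₁+C₂)/2⌋
R: ⌊(162+10)/2⌋ = 86
G: ⌊(196+113)/2⌋ = 154
B: ⌊(239+22)/2⌋ = 130
= RGB(86, 154, 130)


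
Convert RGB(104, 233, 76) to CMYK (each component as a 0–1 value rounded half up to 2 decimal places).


R'=104/255≈0.4078, G'=233/255≈0.9137, B'=76/255≈0.2980
K = 1 - max(R',G',B') = 1 - 233/255 = 22/255 = 0.08627… → 0.09
(1-R'-K)/(1-K) simplifies to (max-R)/max with max = 233:
C = (233-104)/233 = 129/233 = 0.55364… → 0.55
M = (233-233)/233 = 0/233 = 0 → 0.00
Y = (233-76)/233 = 157/233 = 0.67381… → 0.67
= CMYK(0.55, 0.00, 0.67, 0.09)


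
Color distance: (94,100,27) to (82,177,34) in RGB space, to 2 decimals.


d = √[(R₁-R₂)² + (G₁-G₂)² + (B₁-B₂)²]
d = √[(94-82)² + (100-177)² + (27-34)²]
d = √[144 + 5929 + 49]
d = √6122
d ≈ 78.24


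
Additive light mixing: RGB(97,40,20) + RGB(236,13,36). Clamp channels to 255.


Additive: each channel = min(255, C₁+C₂)
R: 97+236 = 333 → 255
G: 40+13 = 53 → 53
B: 20+36 = 56 → 56
= RGB(255, 53, 56)


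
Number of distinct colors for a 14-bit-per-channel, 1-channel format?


Total bits = 14 bits/channel × 1 channels = 14 bits
Distinct colors = 2^14
= 16,384 colors


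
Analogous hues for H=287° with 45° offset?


Base hue: 287°
Left analog: (287 - 45) mod 360 = 242°
Right analog: (287 + 45) mod 360 = 332°
Analogous hues = 242° and 332°


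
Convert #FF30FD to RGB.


FF → 255 (R)
30 → 48 (G)
FD → 253 (B)
= RGB(255, 48, 253)


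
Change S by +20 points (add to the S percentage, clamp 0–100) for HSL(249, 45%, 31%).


Original S = 45%
Adjustment = +20 percentage points
New S = 45 + (20) = 65
Clamp to [0, 100] → 65
= HSL(249°, 65%, 31%)


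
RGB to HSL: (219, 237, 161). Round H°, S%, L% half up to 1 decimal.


Normalize: R'=219/255≈0.8588, G'=237/255≈0.9294, B'=161/255≈0.6314
Max=237/255, Min=161/255, Δ=Max-Min=76/255
L = (Max+Min)/2 = (237+161)/510 = 398/510 = 0.78039… → L = 78.0%
L > 0.5 → S = Δ/(2-Max-Min) = 76/(510-237-161) = 76/112 = 0.67857… → S = 67.9%
(the 1/255 factors cancel in S and H, so raw channel differences can be used)
Max is G' → H = 60 × ((B-R)/Δ + 2) = 60 × ((161-219)/76 + 2)
  -58/76 + 2 = -0.7631… + 2 = 1.2368…
  H = 60 × 1.2368… = 74.210…° → H = 74.2°
= HSL(74.2°, 67.9%, 78.0%)


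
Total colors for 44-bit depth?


Colors = 2^bits = 2^44
= 17,592,186,044,416 colors


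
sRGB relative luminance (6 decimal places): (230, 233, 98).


Linearize each channel (sRGB transfer function): c = v/255; c_lin = c/12.92 if c ≤ 0.04045, else ((c+0.055)/1.055)^2.4
  R: 230/255 ≈ 0.901961 > 0.04045 → ((0.901961+0.055)/1.055)^2.4 ≈ 0.791298
  G: 233/255 ≈ 0.913725 > 0.04045 → ((0.913725+0.055)/1.055)^2.4 ≈ 0.814847
  B: 98/255 ≈ 0.384314 > 0.04045 → ((0.384314+0.055)/1.055)^2.4 ≈ 0.122139
R_lin = 0.791298, G_lin = 0.814847, B_lin = 0.122139
L = 0.2126×R + 0.7152×G + 0.0722×B
L = 0.2126×0.791298 + 0.7152×0.814847 + 0.0722×0.122139
L ≈ 0.759827


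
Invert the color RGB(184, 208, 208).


Invert: (255-R, 255-G, 255-B)
R: 255-184 = 71
G: 255-208 = 47
B: 255-208 = 47
= RGB(71, 47, 47)


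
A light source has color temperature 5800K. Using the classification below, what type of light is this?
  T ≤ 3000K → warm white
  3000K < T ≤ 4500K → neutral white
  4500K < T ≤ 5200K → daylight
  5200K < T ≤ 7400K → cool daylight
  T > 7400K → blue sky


Temperature: 5800K
5200K < 5800K ≤ 7400K → cool daylight
Classification: cool daylight


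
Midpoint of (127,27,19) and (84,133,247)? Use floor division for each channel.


Midpoint: each channel = ⌊(C₁+C₂)/2⌋
R: ⌊(127+84)/2⌋ = 105
G: ⌊(27+133)/2⌋ = 80
B: ⌊(19+247)/2⌋ = 133
= RGB(105, 80, 133)


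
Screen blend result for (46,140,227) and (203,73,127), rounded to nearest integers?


Screen: C = 255 - (255-A)×(255-B)/255, rounded to nearest integer
R: 255 - (255-46)×(255-203)/255 = 255 - 10868/255 ≈ 255 - 42.620 = 212.380 → 212
G: 255 - (255-140)×(255-73)/255 = 255 - 20930/255 ≈ 255 - 82.078 = 172.922 → 173
B: 255 - (255-227)×(255-127)/255 = 255 - 3584/255 ≈ 255 - 14.055 = 240.945 → 241
= RGB(212, 173, 241)


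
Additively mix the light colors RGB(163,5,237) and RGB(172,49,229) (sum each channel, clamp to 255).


Additive: each channel = min(255, C₁+C₂)
R: 163+172 = 335 → 255
G: 5+49 = 54 → 54
B: 237+229 = 466 → 255
= RGB(255, 54, 255)


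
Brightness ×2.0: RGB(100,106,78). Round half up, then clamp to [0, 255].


Multiply each channel by 2.0, round half up, clamp to [0, 255]
R: 100×2.0 = 200
G: 106×2.0 = 212
B: 78×2.0 = 156
= RGB(200, 212, 156)


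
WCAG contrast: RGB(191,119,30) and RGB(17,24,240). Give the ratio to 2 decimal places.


Linearize each sRGB channel c=v/255: c/12.92 if c ≤ 0.04045 else ((c+0.055)/1.055)^2.4
L = 0.2126×R_lin + 0.7152×G_lin + 0.0722×B_lin
Color 1 (191,119,30):
  R=191: 191/255≈0.7490 > 0.04045 → ((0.7490+0.055)/1.055)^2.4 ≈ 0.52100
  G=119: 119/255≈0.4667 > 0.04045 → ((0.4667+0.055)/1.055)^2.4 ≈ 0.18447
  B=30: 30/255≈0.1176 > 0.04045 → ((0.1176+0.055)/1.055)^2.4 ≈ 0.01298
  L1 = 0.2126×0.52100 + 0.7152×0.18447 + 0.0722×0.01298 ≈ 0.24364
Color 2 (17,24,240):
  R=17: 17/255≈0.0667 > 0.04045 → ((0.0667+0.055)/1.055)^2.4 ≈ 0.00561
  G=24: 24/255≈0.0941 > 0.04045 → ((0.0941+0.055)/1.055)^2.4 ≈ 0.00913
  B=240: 240/255≈0.9412 > 0.04045 → ((0.9412+0.055)/1.055)^2.4 ≈ 0.87137
  L2 = 0.2126×0.00561 + 0.7152×0.00913 + 0.0722×0.87137 ≈ 0.07064
Lighter = 0.24364, Darker = 0.07064
Ratio = (L_lighter + 0.05) / (L_darker + 0.05)
Ratio = (0.24364 + 0.05) / (0.07064 + 0.05) = 0.29364 / 0.12064 ≈ 2.4341
Ratio ≈ 2.43:1


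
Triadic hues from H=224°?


Triadic: equally spaced at 120° intervals
H1 = 224°
H2 = (224 + 120) mod 360 = 344°
H3 = (224 + 240) mod 360 = 104°
Triadic = 224°, 344°, 104°


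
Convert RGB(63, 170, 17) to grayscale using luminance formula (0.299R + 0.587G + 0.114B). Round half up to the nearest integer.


Gray = 0.299×R + 0.587×G + 0.114×B
Gray = 0.299×63 + 0.587×170 + 0.114×17
Gray = 18.837 + 99.790 + 1.938
Gray = 120.565 → round half up → 121
Gray = 121


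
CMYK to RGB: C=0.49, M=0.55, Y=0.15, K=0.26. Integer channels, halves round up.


R = 255 × (1-C) × (1-K) = 255 × 0.51 × 0.74 = 96.237 → 96
G = 255 × (1-M) × (1-K) = 255 × 0.45 × 0.74 = 84.915 → 85
B = 255 × (1-Y) × (1-K) = 255 × 0.85 × 0.74 = 160.395 → 160
= RGB(96, 85, 160)


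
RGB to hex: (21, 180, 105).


R = 21 → 15 (hex)
G = 180 → B4 (hex)
B = 105 → 69 (hex)
Hex = #15B469


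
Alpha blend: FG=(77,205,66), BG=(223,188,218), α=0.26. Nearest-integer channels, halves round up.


C = α×F + (1-α)×B, with 1-α = 0.74
R: 0.26×77 + 0.74×223 = 20.02 + 165.02 = 185.04 → 185
G: 0.26×205 + 0.74×188 = 53.30 + 139.12 = 192.42 → 192
B: 0.26×66 + 0.74×218 = 17.16 + 161.32 = 178.48 → 178
= RGB(185, 192, 178)


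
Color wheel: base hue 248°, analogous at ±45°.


Base hue: 248°
Left analog: (248 - 45) mod 360 = 203°
Right analog: (248 + 45) mod 360 = 293°
Analogous hues = 203° and 293°


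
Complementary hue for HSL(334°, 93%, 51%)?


Complement = opposite side of color wheel = hue + 180°
H' = (334 + 180) mod 360 = 154°
S and L unchanged.
= HSL(154°, 93%, 51%)


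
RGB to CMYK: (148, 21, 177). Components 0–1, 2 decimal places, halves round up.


R'=148/255≈0.5804, G'=21/255≈0.0824, B'=177/255≈0.6941
K = 1 - max(R',G',B') = 1 - 177/255 = 78/255 = 0.30588… → 0.31
(1-R'-K)/(1-K) simplifies to (max-R)/max with max = 177:
C = (177-148)/177 = 29/177 = 0.16384… → 0.16
M = (177-21)/177 = 156/177 = 0.88135… → 0.88
Y = (177-177)/177 = 0/177 = 0 → 0.00
= CMYK(0.16, 0.88, 0.00, 0.31)


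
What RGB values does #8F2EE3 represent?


8F → 143 (R)
2E → 46 (G)
E3 → 227 (B)
= RGB(143, 46, 227)


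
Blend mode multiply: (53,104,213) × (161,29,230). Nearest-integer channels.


Multiply: C = A×B/255, rounded to nearest integer
R: 53×161/255 = 8533/255 ≈ 33.463 → 33
G: 104×29/255 = 3016/255 ≈ 11.827 → 12
B: 213×230/255 = 48990/255 ≈ 192.118 → 192
= RGB(33, 12, 192)


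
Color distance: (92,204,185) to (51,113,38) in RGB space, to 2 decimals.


d = √[(R₁-R₂)² + (G₁-G₂)² + (B₁-B₂)²]
d = √[(92-51)² + (204-113)² + (185-38)²]
d = √[1681 + 8281 + 21609]
d = √31571
d ≈ 177.68


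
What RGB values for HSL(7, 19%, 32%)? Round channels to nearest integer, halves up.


H=7°, S=0.19, L=0.32
C = (1-|2L-1|)×S = (1-|-0.36|)×0.19 = 0.1216
H' = H/60 = 7/60 ≈ 0.1167; X = C×(1-|H' mod 2 - 1|) ≈ 0.0142
m = L - C/2 = 0.32 - 0.0608 = 0.2592
Sector ⌊H'⌋ = 0 → (R',G',B') = (0.1216, ≈0.0142, 0.0)
RGB = ((R'+m)×255, (G'+m)×255, (B'+m)×255) = (97.104, 69.7136, 66.096)
Round half up → RGB(97, 70, 66)


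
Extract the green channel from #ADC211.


Color: #ADC211
R = AD = 173
G = C2 = 194
B = 11 = 17
Green = 194


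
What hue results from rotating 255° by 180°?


New hue = (H + rotation) mod 360
New hue = (255 + 180) mod 360
= 435 mod 360
= 75°


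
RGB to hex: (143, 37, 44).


R = 143 → 8F (hex)
G = 37 → 25 (hex)
B = 44 → 2C (hex)
Hex = #8F252C


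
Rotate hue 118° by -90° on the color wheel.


New hue = (H + rotation) mod 360
New hue = (118 -90) mod 360
= 28 mod 360
= 28°


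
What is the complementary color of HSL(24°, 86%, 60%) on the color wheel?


Complement = opposite side of color wheel = hue + 180°
H' = (24 + 180) mod 360 = 204°
S and L unchanged.
= HSL(204°, 86%, 60%)


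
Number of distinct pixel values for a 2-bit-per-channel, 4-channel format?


Total bits = 2 bits/channel × 4 channels = 8 bits
Distinct pixel values = 2^8
= 256 pixel values


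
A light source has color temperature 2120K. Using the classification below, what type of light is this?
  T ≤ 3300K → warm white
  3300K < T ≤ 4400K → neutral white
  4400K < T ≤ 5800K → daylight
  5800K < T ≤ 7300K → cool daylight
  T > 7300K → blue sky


Temperature: 2120K
2120K ≤ 3300K → warm white
Classification: warm white


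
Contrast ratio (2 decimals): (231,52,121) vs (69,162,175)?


Linearize each sRGB channel c=v/255: c/12.92 if c ≤ 0.04045 else ((c+0.055)/1.055)^2.4
L = 0.2126×R_lin + 0.7152×G_lin + 0.0722×B_lin
Color 1 (231,52,121):
  R=231: 231/255≈0.9059 > 0.04045 → ((0.9059+0.055)/1.055)^2.4 ≈ 0.79910
  G=52: 52/255≈0.2039 > 0.04045 → ((0.2039+0.055)/1.055)^2.4 ≈ 0.03434
  B=121: 121/255≈0.4745 > 0.04045 → ((0.4745+0.055)/1.055)^2.4 ≈ 0.19120
  L1 = 0.2126×0.79910 + 0.7152×0.03434 + 0.0722×0.19120 ≈ 0.20825
Color 2 (69,162,175):
  R=69: 69/255≈0.2706 > 0.04045 → ((0.2706+0.055)/1.055)^2.4 ≈ 0.05951
  G=162: 162/255≈0.6353 > 0.04045 → ((0.6353+0.055)/1.055)^2.4 ≈ 0.36131
  B=175: 175/255≈0.6863 > 0.04045 → ((0.6863+0.055)/1.055)^2.4 ≈ 0.42869
  L2 = 0.2126×0.05951 + 0.7152×0.36131 + 0.0722×0.42869 ≈ 0.30201
Lighter = 0.30201, Darker = 0.20825
Ratio = (L_lighter + 0.05) / (L_darker + 0.05)
Ratio = (0.30201 + 0.05) / (0.20825 + 0.05) = 0.35201 / 0.25825 ≈ 1.3630
Ratio ≈ 1.36:1


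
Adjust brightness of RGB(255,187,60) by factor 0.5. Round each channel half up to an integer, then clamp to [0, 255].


Multiply each channel by 0.5, round half up, clamp to [0, 255]
R: 255×0.5 = 127.5 → round → 128
G: 187×0.5 = 93.5 → round → 94
B: 60×0.5 = 30
= RGB(128, 94, 30)


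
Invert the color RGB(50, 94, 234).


Invert: (255-R, 255-G, 255-B)
R: 255-50 = 205
G: 255-94 = 161
B: 255-234 = 21
= RGB(205, 161, 21)


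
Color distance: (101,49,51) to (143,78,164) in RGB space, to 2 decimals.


d = √[(R₁-R₂)² + (G₁-G₂)² + (B₁-B₂)²]
d = √[(101-143)² + (49-78)² + (51-164)²]
d = √[1764 + 841 + 12769]
d = √15374
d ≈ 123.99


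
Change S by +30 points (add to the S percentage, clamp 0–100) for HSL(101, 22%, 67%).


Original S = 22%
Adjustment = +30 percentage points
New S = 22 + (30) = 52
Clamp to [0, 100] → 52
= HSL(101°, 52%, 67%)


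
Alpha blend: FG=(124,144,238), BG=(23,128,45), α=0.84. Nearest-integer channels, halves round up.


C = α×F + (1-α)×B, with 1-α = 0.16
R: 0.84×124 + 0.16×23 = 104.16 + 3.68 = 107.84 → 108
G: 0.84×144 + 0.16×128 = 120.96 + 20.48 = 141.44 → 141
B: 0.84×238 + 0.16×45 = 199.92 + 7.20 = 207.12 → 207
= RGB(108, 141, 207)


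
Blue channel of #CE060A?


Color: #CE060A
R = CE = 206
G = 06 = 6
B = 0A = 10
Blue = 10


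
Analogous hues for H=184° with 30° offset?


Base hue: 184°
Left analog: (184 - 30) mod 360 = 154°
Right analog: (184 + 30) mod 360 = 214°
Analogous hues = 154° and 214°


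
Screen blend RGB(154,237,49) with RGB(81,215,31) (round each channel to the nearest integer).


Screen: C = 255 - (255-A)×(255-B)/255, rounded to nearest integer
R: 255 - (255-154)×(255-81)/255 = 255 - 17574/255 ≈ 255 - 68.918 = 186.082 → 186
G: 255 - (255-237)×(255-215)/255 = 255 - 720/255 ≈ 255 - 2.824 = 252.176 → 252
B: 255 - (255-49)×(255-31)/255 = 255 - 46144/255 ≈ 255 - 180.957 = 74.043 → 74
= RGB(186, 252, 74)


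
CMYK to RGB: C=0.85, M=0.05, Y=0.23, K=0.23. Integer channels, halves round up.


R = 255 × (1-C) × (1-K) = 255 × 0.15 × 0.77 = 29.4525 → 29
G = 255 × (1-M) × (1-K) = 255 × 0.95 × 0.77 = 186.5325 → 187
B = 255 × (1-Y) × (1-K) = 255 × 0.77 × 0.77 = 151.1895 → 151
= RGB(29, 187, 151)


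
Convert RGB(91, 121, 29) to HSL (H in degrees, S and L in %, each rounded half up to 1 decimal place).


Normalize: R'=91/255≈0.3569, G'=121/255≈0.4745, B'=29/255≈0.1137
Max=121/255, Min=29/255, Δ=Max-Min=92/255
L = (Max+Min)/2 = (121+29)/510 = 150/510 = 0.29411… → L = 29.4%
L ≤ 0.5 → S = Δ/(Max+Min) = 92/(121+29) = 92/150 = 0.61333… → S = 61.3%
(the 1/255 factors cancel in S and H, so raw channel differences can be used)
Max is G' → H = 60 × ((B-R)/Δ + 2) = 60 × ((29-91)/92 + 2)
  -62/92 + 2 = -0.6739… + 2 = 1.3260…
  H = 60 × 1.3260… = 79.565…° → H = 79.6°
= HSL(79.6°, 61.3%, 29.4%)


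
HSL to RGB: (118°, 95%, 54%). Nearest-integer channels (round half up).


H=118°, S=0.95, L=0.54
C = (1-|2L-1|)×S = (1-|0.08|)×0.95 = 0.874
H' = H/60 = 118/60 ≈ 1.9667; X = C×(1-|H' mod 2 - 1|) ≈ 0.0291
m = L - C/2 = 0.54 - 0.437 = 0.103
Sector ⌊H'⌋ = 1 → (R',G',B') = (≈0.0291, 0.874, 0.0)
RGB = ((R'+m)×255, (G'+m)×255, (B'+m)×255) = (33.694, 249.135, 26.265)
Round half up → RGB(34, 249, 26)


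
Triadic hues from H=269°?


Triadic: equally spaced at 120° intervals
H1 = 269°
H2 = (269 + 120) mod 360 = 29°
H3 = (269 + 240) mod 360 = 149°
Triadic = 269°, 29°, 149°


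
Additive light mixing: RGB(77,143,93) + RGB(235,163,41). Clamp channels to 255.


Additive: each channel = min(255, C₁+C₂)
R: 77+235 = 312 → 255
G: 143+163 = 306 → 255
B: 93+41 = 134 → 134
= RGB(255, 255, 134)


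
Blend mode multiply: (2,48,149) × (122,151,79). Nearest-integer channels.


Multiply: C = A×B/255, rounded to nearest integer
R: 2×122/255 = 244/255 ≈ 0.957 → 1
G: 48×151/255 = 7248/255 ≈ 28.424 → 28
B: 149×79/255 = 11771/255 ≈ 46.161 → 46
= RGB(1, 28, 46)


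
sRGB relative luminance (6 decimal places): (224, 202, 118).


Linearize each channel (sRGB transfer function): c = v/255; c_lin = c/12.92 if c ≤ 0.04045, else ((c+0.055)/1.055)^2.4
  R: 224/255 ≈ 0.878431 > 0.04045 → ((0.878431+0.055)/1.055)^2.4 ≈ 0.745404
  G: 202/255 ≈ 0.792157 > 0.04045 → ((0.792157+0.055)/1.055)^2.4 ≈ 0.590619
  B: 118/255 ≈ 0.462745 > 0.04045 → ((0.462745+0.055)/1.055)^2.4 ≈ 0.181164
R_lin = 0.745404, G_lin = 0.590619, B_lin = 0.181164
L = 0.2126×R + 0.7152×G + 0.0722×B
L = 0.2126×0.745404 + 0.7152×0.590619 + 0.0722×0.181164
L ≈ 0.593964


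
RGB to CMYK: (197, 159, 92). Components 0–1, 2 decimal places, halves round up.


R'=197/255≈0.7725, G'=159/255≈0.6235, B'=92/255≈0.3608
K = 1 - max(R',G',B') = 1 - 197/255 = 58/255 = 0.22745… → 0.23
(1-R'-K)/(1-K) simplifies to (max-R)/max with max = 197:
C = (197-197)/197 = 0/197 = 0 → 0.00
M = (197-159)/197 = 38/197 = 0.19289… → 0.19
Y = (197-92)/197 = 105/197 = 0.53299… → 0.53
= CMYK(0.00, 0.19, 0.53, 0.23)


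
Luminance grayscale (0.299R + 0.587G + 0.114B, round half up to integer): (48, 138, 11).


Gray = 0.299×R + 0.587×G + 0.114×B
Gray = 0.299×48 + 0.587×138 + 0.114×11
Gray = 14.352 + 81.006 + 1.254
Gray = 96.612 → round half up → 97
Gray = 97


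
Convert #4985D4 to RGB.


49 → 73 (R)
85 → 133 (G)
D4 → 212 (B)
= RGB(73, 133, 212)


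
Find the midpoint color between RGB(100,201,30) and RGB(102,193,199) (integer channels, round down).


Midpoint: each channel = ⌊(C₁+C₂)/2⌋
R: ⌊(100+102)/2⌋ = 101
G: ⌊(201+193)/2⌋ = 197
B: ⌊(30+199)/2⌋ = 114
= RGB(101, 197, 114)


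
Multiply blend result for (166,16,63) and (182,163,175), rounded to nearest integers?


Multiply: C = A×B/255, rounded to nearest integer
R: 166×182/255 = 30212/255 ≈ 118.478 → 118
G: 16×163/255 = 2608/255 ≈ 10.227 → 10
B: 63×175/255 = 11025/255 ≈ 43.235 → 43
= RGB(118, 10, 43)


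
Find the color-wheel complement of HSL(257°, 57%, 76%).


Complement = opposite side of color wheel = hue + 180°
H' = (257 + 180) mod 360 = 77°
S and L unchanged.
= HSL(77°, 57%, 76%)


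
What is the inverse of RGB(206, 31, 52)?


Invert: (255-R, 255-G, 255-B)
R: 255-206 = 49
G: 255-31 = 224
B: 255-52 = 203
= RGB(49, 224, 203)


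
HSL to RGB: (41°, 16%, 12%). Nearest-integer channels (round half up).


H=41°, S=0.16, L=0.12
C = (1-|2L-1|)×S = (1-|-0.76|)×0.16 = 0.0384
H' = H/60 = 41/60 ≈ 0.6833; X = C×(1-|H' mod 2 - 1|) = 0.02624
m = L - C/2 = 0.12 - 0.0192 = 0.1008
Sector ⌊H'⌋ = 0 → (R',G',B') = (0.0384, 0.02624, 0.0)
RGB = ((R'+m)×255, (G'+m)×255, (B'+m)×255) = (35.496, 32.3952, 25.704)
Round half up → RGB(35, 32, 26)


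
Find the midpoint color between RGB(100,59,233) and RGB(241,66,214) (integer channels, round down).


Midpoint: each channel = ⌊(C₁+C₂)/2⌋
R: ⌊(100+241)/2⌋ = 170
G: ⌊(59+66)/2⌋ = 62
B: ⌊(233+214)/2⌋ = 223
= RGB(170, 62, 223)


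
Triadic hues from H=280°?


Triadic: equally spaced at 120° intervals
H1 = 280°
H2 = (280 + 120) mod 360 = 40°
H3 = (280 + 240) mod 360 = 160°
Triadic = 280°, 40°, 160°


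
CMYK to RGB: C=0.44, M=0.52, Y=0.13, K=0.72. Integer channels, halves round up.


R = 255 × (1-C) × (1-K) = 255 × 0.56 × 0.28 = 39.984 → 40
G = 255 × (1-M) × (1-K) = 255 × 0.48 × 0.28 = 34.272 → 34
B = 255 × (1-Y) × (1-K) = 255 × 0.87 × 0.28 = 62.118 → 62
= RGB(40, 34, 62)


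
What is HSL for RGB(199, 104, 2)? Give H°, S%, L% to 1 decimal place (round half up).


Normalize: R'=199/255≈0.7804, G'=104/255≈0.4078, B'=2/255≈0.0078
Max=199/255, Min=2/255, Δ=Max-Min=197/255
L = (Max+Min)/2 = (199+2)/510 = 201/510 = 0.39411… → L = 39.4%
L ≤ 0.5 → S = Δ/(Max+Min) = 197/(199+2) = 197/201 = 0.98009… → S = 98.0%
(the 1/255 factors cancel in S and H, so raw channel differences can be used)
Max is R' → H = 60 × (((G-B)/Δ) mod 6) = 60 × (((104-2)/197) mod 6)
  102/197 = 0.5177…
  H = 60 × 0.5177… = 31.065…° → H = 31.1°
= HSL(31.1°, 98.0%, 39.4%)


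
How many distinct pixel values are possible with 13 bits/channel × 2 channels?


Total bits = 13 bits/channel × 2 channels = 26 bits
Distinct pixel values = 2^26
= 67,108,864 pixel values


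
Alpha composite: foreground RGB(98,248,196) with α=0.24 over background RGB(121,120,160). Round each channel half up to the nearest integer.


C = α×F + (1-α)×B, with 1-α = 0.76
R: 0.24×98 + 0.76×121 = 23.52 + 91.96 = 115.48 → 115
G: 0.24×248 + 0.76×120 = 59.52 + 91.20 = 150.72 → 151
B: 0.24×196 + 0.76×160 = 47.04 + 121.60 = 168.64 → 169
= RGB(115, 151, 169)


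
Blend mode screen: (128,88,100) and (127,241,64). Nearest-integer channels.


Screen: C = 255 - (255-A)×(255-B)/255, rounded to nearest integer
R: 255 - (255-128)×(255-127)/255 = 255 - 16256/255 ≈ 255 - 63.749 = 191.251 → 191
G: 255 - (255-88)×(255-241)/255 = 255 - 2338/255 ≈ 255 - 9.169 = 245.831 → 246
B: 255 - (255-100)×(255-64)/255 = 255 - 29605/255 ≈ 255 - 116.098 = 138.902 → 139
= RGB(191, 246, 139)


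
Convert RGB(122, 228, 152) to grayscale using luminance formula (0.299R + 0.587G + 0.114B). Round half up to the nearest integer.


Gray = 0.299×R + 0.587×G + 0.114×B
Gray = 0.299×122 + 0.587×228 + 0.114×152
Gray = 36.478 + 133.836 + 17.328
Gray = 187.642 → round half up → 188
Gray = 188


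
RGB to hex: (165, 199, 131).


R = 165 → A5 (hex)
G = 199 → C7 (hex)
B = 131 → 83 (hex)
Hex = #A5C783


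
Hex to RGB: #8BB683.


8B → 139 (R)
B6 → 182 (G)
83 → 131 (B)
= RGB(139, 182, 131)


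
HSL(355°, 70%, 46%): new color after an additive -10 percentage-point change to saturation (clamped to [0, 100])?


Original S = 70%
Adjustment = -10 percentage points
New S = 70 + (-10) = 60
Clamp to [0, 100] → 60
= HSL(355°, 60%, 46%)


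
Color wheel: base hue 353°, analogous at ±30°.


Base hue: 353°
Left analog: (353 - 30) mod 360 = 323°
Right analog: (353 + 30) mod 360 = 23°
Analogous hues = 323° and 23°


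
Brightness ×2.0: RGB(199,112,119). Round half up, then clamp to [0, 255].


Multiply each channel by 2.0, round half up, clamp to [0, 255]
R: 199×2.0 = 398 → clamp → 255
G: 112×2.0 = 224
B: 119×2.0 = 238
= RGB(255, 224, 238)


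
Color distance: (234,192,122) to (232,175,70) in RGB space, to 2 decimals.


d = √[(R₁-R₂)² + (G₁-G₂)² + (B₁-B₂)²]
d = √[(234-232)² + (192-175)² + (122-70)²]
d = √[4 + 289 + 2704]
d = √2997
d ≈ 54.74


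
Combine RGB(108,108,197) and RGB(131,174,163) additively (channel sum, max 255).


Additive: each channel = min(255, C₁+C₂)
R: 108+131 = 239 → 239
G: 108+174 = 282 → 255
B: 197+163 = 360 → 255
= RGB(239, 255, 255)


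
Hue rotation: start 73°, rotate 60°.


New hue = (H + rotation) mod 360
New hue = (73 + 60) mod 360
= 133 mod 360
= 133°


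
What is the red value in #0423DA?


Color: #0423DA
R = 04 = 4
G = 23 = 35
B = DA = 218
Red = 4


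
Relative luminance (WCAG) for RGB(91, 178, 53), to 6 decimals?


Linearize each channel (sRGB transfer function): c = v/255; c_lin = c/12.92 if c ≤ 0.04045, else ((c+0.055)/1.055)^2.4
  R: 91/255 ≈ 0.356863 > 0.04045 → ((0.356863+0.055)/1.055)^2.4 ≈ 0.104616
  G: 178/255 ≈ 0.698039 > 0.04045 → ((0.698039+0.055)/1.055)^2.4 ≈ 0.445201
  B: 53/255 ≈ 0.207843 > 0.04045 → ((0.207843+0.055)/1.055)^2.4 ≈ 0.035601
R_lin = 0.104616, G_lin = 0.445201, B_lin = 0.035601
L = 0.2126×R + 0.7152×G + 0.0722×B
L = 0.2126×0.104616 + 0.7152×0.445201 + 0.0722×0.035601
L ≈ 0.343220


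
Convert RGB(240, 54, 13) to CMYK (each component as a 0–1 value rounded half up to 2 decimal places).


R'=240/255≈0.9412, G'=54/255≈0.2118, B'=13/255≈0.0510
K = 1 - max(R',G',B') = 1 - 240/255 = 15/255 = 0.05882… → 0.06
(1-R'-K)/(1-K) simplifies to (max-R)/max with max = 240:
C = (240-240)/240 = 0/240 = 0 → 0.00
M = (240-54)/240 = 186/240 = 0.775 → 0.78
Y = (240-13)/240 = 227/240 = 0.94583… → 0.95
= CMYK(0.00, 0.78, 0.95, 0.06)


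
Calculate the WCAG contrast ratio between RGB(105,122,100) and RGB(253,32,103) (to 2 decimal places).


Linearize each sRGB channel c=v/255: c/12.92 if c ≤ 0.04045 else ((c+0.055)/1.055)^2.4
L = 0.2126×R_lin + 0.7152×G_lin + 0.0722×B_lin
Color 1 (105,122,100):
  R=105: 105/255≈0.4118 > 0.04045 → ((0.4118+0.055)/1.055)^2.4 ≈ 0.14126
  G=122: 122/255≈0.4784 > 0.04045 → ((0.4784+0.055)/1.055)^2.4 ≈ 0.19462
  B=100: 100/255≈0.3922 > 0.04045 → ((0.3922+0.055)/1.055)^2.4 ≈ 0.12744
  L1 = 0.2126×0.14126 + 0.7152×0.19462 + 0.0722×0.12744 ≈ 0.17842
Color 2 (253,32,103):
  R=253: 253/255≈0.9922 > 0.04045 → ((0.9922+0.055)/1.055)^2.4 ≈ 0.98225
  G=32: 32/255≈0.1255 > 0.04045 → ((0.1255+0.055)/1.055)^2.4 ≈ 0.01444
  B=103: 103/255≈0.4039 > 0.04045 → ((0.4039+0.055)/1.055)^2.4 ≈ 0.13563
  L2 = 0.2126×0.98225 + 0.7152×0.01444 + 0.0722×0.13563 ≈ 0.22895
Lighter = 0.22895, Darker = 0.17842
Ratio = (L_lighter + 0.05) / (L_darker + 0.05)
Ratio = (0.22895 + 0.05) / (0.17842 + 0.05) = 0.27895 / 0.22842 ≈ 1.2212
Ratio ≈ 1.22:1


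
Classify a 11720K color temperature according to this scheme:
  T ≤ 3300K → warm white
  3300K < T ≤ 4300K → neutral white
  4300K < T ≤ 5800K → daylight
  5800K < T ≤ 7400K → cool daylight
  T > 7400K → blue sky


Temperature: 11720K
11720K > 7400K → blue sky
Classification: blue sky


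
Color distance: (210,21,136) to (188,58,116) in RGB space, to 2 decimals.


d = √[(R₁-R₂)² + (G₁-G₂)² + (B₁-B₂)²]
d = √[(210-188)² + (21-58)² + (136-116)²]
d = √[484 + 1369 + 400]
d = √2253
d ≈ 47.47


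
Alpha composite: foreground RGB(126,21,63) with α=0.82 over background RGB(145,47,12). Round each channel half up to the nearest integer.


C = α×F + (1-α)×B, with 1-α = 0.18
R: 0.82×126 + 0.18×145 = 103.32 + 26.10 = 129.42 → 129
G: 0.82×21 + 0.18×47 = 17.22 + 8.46 = 25.68 → 26
B: 0.82×63 + 0.18×12 = 51.66 + 2.16 = 53.82 → 54
= RGB(129, 26, 54)


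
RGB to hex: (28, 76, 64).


R = 28 → 1C (hex)
G = 76 → 4C (hex)
B = 64 → 40 (hex)
Hex = #1C4C40


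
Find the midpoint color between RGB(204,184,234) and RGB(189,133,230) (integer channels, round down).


Midpoint: each channel = ⌊(C₁+C₂)/2⌋
R: ⌊(204+189)/2⌋ = 196
G: ⌊(184+133)/2⌋ = 158
B: ⌊(234+230)/2⌋ = 232
= RGB(196, 158, 232)


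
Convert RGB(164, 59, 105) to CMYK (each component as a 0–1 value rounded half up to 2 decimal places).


R'=164/255≈0.6431, G'=59/255≈0.2314, B'=105/255≈0.4118
K = 1 - max(R',G',B') = 1 - 164/255 = 91/255 = 0.35686… → 0.36
(1-R'-K)/(1-K) simplifies to (max-R)/max with max = 164:
C = (164-164)/164 = 0/164 = 0 → 0.00
M = (164-59)/164 = 105/164 = 0.64024… → 0.64
Y = (164-105)/164 = 59/164 = 0.35975… → 0.36
= CMYK(0.00, 0.64, 0.36, 0.36)


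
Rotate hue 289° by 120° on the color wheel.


New hue = (H + rotation) mod 360
New hue = (289 + 120) mod 360
= 409 mod 360
= 49°


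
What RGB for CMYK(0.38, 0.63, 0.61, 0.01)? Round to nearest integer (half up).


R = 255 × (1-C) × (1-K) = 255 × 0.62 × 0.99 = 156.519 → 157
G = 255 × (1-M) × (1-K) = 255 × 0.37 × 0.99 = 93.4065 → 93
B = 255 × (1-Y) × (1-K) = 255 × 0.39 × 0.99 = 98.4555 → 98
= RGB(157, 93, 98)


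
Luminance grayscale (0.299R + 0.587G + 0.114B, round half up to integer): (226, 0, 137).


Gray = 0.299×R + 0.587×G + 0.114×B
Gray = 0.299×226 + 0.587×0 + 0.114×137
Gray = 67.574 + 0.000 + 15.618
Gray = 83.192 → round half up → 83
Gray = 83


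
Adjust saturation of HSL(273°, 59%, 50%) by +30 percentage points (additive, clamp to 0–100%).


Original S = 59%
Adjustment = +30 percentage points
New S = 59 + (30) = 89
Clamp to [0, 100] → 89
= HSL(273°, 89%, 50%)


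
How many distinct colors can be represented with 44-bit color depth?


Colors = 2^bits = 2^44
= 17,592,186,044,416 colors


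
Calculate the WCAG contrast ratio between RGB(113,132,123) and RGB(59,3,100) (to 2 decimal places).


Linearize each sRGB channel c=v/255: c/12.92 if c ≤ 0.04045 else ((c+0.055)/1.055)^2.4
L = 0.2126×R_lin + 0.7152×G_lin + 0.0722×B_lin
Color 1 (113,132,123):
  R=113: 113/255≈0.4431 > 0.04045 → ((0.4431+0.055)/1.055)^2.4 ≈ 0.16513
  G=132: 132/255≈0.5176 > 0.04045 → ((0.5176+0.055)/1.055)^2.4 ≈ 0.23074
  B=123: 123/255≈0.4824 > 0.04045 → ((0.4824+0.055)/1.055)^2.4 ≈ 0.19807
  L1 = 0.2126×0.16513 + 0.7152×0.23074 + 0.0722×0.19807 ≈ 0.21443
Color 2 (59,3,100):
  R=59: 59/255≈0.2314 > 0.04045 → ((0.2314+0.055)/1.055)^2.4 ≈ 0.04374
  G=3: 3/255≈0.0118 ≤ 0.04045 → 0.0118/12.92 ≈ 0.00091
  B=100: 100/255≈0.3922 > 0.04045 → ((0.3922+0.055)/1.055)^2.4 ≈ 0.12744
  L2 = 0.2126×0.04374 + 0.7152×0.00091 + 0.0722×0.12744 ≈ 0.01915
Lighter = 0.21443, Darker = 0.01915
Ratio = (L_lighter + 0.05) / (L_darker + 0.05)
Ratio = (0.21443 + 0.05) / (0.01915 + 0.05) = 0.26443 / 0.06915 ≈ 3.8240
Ratio ≈ 3.82:1


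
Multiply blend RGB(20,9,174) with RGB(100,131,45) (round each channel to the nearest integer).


Multiply: C = A×B/255, rounded to nearest integer
R: 20×100/255 = 2000/255 ≈ 7.843 → 8
G: 9×131/255 = 1179/255 ≈ 4.624 → 5
B: 174×45/255 = 7830/255 ≈ 30.706 → 31
= RGB(8, 5, 31)


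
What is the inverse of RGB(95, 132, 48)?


Invert: (255-R, 255-G, 255-B)
R: 255-95 = 160
G: 255-132 = 123
B: 255-48 = 207
= RGB(160, 123, 207)


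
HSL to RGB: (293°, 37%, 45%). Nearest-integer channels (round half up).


H=293°, S=0.37, L=0.45
C = (1-|2L-1|)×S = (1-|-0.10|)×0.37 = 0.333
H' = H/60 = 293/60 ≈ 4.8833; X = C×(1-|H' mod 2 - 1|) = 0.29415
m = L - C/2 = 0.45 - 0.1665 = 0.2835
Sector ⌊H'⌋ = 4 → (R',G',B') = (0.29415, 0.0, 0.333)
RGB = ((R'+m)×255, (G'+m)×255, (B'+m)×255) = (147.30075, 72.2925, 157.2075)
Round half up → RGB(147, 72, 157)


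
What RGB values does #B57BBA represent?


B5 → 181 (R)
7B → 123 (G)
BA → 186 (B)
= RGB(181, 123, 186)


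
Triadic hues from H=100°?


Triadic: equally spaced at 120° intervals
H1 = 100°
H2 = (100 + 120) mod 360 = 220°
H3 = (100 + 240) mod 360 = 340°
Triadic = 100°, 220°, 340°


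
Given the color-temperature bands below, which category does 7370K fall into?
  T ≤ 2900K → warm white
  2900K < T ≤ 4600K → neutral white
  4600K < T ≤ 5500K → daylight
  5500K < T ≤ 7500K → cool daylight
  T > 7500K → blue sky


Temperature: 7370K
5500K < 7370K ≤ 7500K → cool daylight
Classification: cool daylight


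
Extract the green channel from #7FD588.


Color: #7FD588
R = 7F = 127
G = D5 = 213
B = 88 = 136
Green = 213


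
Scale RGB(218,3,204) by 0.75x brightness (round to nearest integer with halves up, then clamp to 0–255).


Multiply each channel by 0.75, round half up, clamp to [0, 255]
R: 218×0.75 = 163.5 → round → 164
G: 3×0.75 = 2.25 → round → 2
B: 204×0.75 = 153
= RGB(164, 2, 153)


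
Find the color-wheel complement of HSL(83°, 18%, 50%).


Complement = opposite side of color wheel = hue + 180°
H' = (83 + 180) mod 360 = 263°
S and L unchanged.
= HSL(263°, 18%, 50%)


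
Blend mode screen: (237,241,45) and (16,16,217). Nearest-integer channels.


Screen: C = 255 - (255-A)×(255-B)/255, rounded to nearest integer
R: 255 - (255-237)×(255-16)/255 = 255 - 4302/255 ≈ 255 - 16.871 = 238.129 → 238
G: 255 - (255-241)×(255-16)/255 = 255 - 3346/255 ≈ 255 - 13.122 = 241.878 → 242
B: 255 - (255-45)×(255-217)/255 = 255 - 7980/255 ≈ 255 - 31.294 = 223.706 → 224
= RGB(238, 242, 224)


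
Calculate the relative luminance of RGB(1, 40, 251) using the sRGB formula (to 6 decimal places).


Linearize each channel (sRGB transfer function): c = v/255; c_lin = c/12.92 if c ≤ 0.04045, else ((c+0.055)/1.055)^2.4
  R: 1/255 ≈ 0.003922 ≤ 0.04045 → 0.003922/12.92 ≈ 0.000304
  G: 40/255 ≈ 0.156863 > 0.04045 → ((0.156863+0.055)/1.055)^2.4 ≈ 0.021219
  B: 251/255 ≈ 0.984314 > 0.04045 → ((0.984314+0.055)/1.055)^2.4 ≈ 0.964686
R_lin = 0.000304, G_lin = 0.021219, B_lin = 0.964686
L = 0.2126×R + 0.7152×G + 0.0722×B
L = 0.2126×0.000304 + 0.7152×0.021219 + 0.0722×0.964686
L ≈ 0.084891


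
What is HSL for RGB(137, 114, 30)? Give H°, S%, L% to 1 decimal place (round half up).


Normalize: R'=137/255≈0.5373, G'=114/255≈0.4471, B'=30/255≈0.1176
Max=137/255, Min=30/255, Δ=Max-Min=107/255
L = (Max+Min)/2 = (137+30)/510 = 167/510 = 0.32745… → L = 32.7%
L ≤ 0.5 → S = Δ/(Max+Min) = 107/(137+30) = 107/167 = 0.64071… → S = 64.1%
(the 1/255 factors cancel in S and H, so raw channel differences can be used)
Max is R' → H = 60 × (((G-B)/Δ) mod 6) = 60 × (((114-30)/107) mod 6)
  84/107 = 0.7850…
  H = 60 × 0.7850… = 47.102…° → H = 47.1°
= HSL(47.1°, 64.1%, 32.7%)


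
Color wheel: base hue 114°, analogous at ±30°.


Base hue: 114°
Left analog: (114 - 30) mod 360 = 84°
Right analog: (114 + 30) mod 360 = 144°
Analogous hues = 84° and 144°


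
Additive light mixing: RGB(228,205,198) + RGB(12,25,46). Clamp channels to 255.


Additive: each channel = min(255, C₁+C₂)
R: 228+12 = 240 → 240
G: 205+25 = 230 → 230
B: 198+46 = 244 → 244
= RGB(240, 230, 244)


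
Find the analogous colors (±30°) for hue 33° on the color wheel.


Base hue: 33°
Left analog: (33 - 30) mod 360 = 3°
Right analog: (33 + 30) mod 360 = 63°
Analogous hues = 3° and 63°


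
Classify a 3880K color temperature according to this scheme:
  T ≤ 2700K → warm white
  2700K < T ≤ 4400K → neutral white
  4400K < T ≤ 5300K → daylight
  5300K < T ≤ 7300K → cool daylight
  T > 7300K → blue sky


Temperature: 3880K
2700K < 3880K ≤ 4400K → neutral white
Classification: neutral white


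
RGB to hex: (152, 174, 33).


R = 152 → 98 (hex)
G = 174 → AE (hex)
B = 33 → 21 (hex)
Hex = #98AE21


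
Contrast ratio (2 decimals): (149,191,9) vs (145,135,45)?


Linearize each sRGB channel c=v/255: c/12.92 if c ≤ 0.04045 else ((c+0.055)/1.055)^2.4
L = 0.2126×R_lin + 0.7152×G_lin + 0.0722×B_lin
Color 1 (149,191,9):
  R=149: 149/255≈0.5843 > 0.04045 → ((0.5843+0.055)/1.055)^2.4 ≈ 0.30054
  G=191: 191/255≈0.7490 > 0.04045 → ((0.7490+0.055)/1.055)^2.4 ≈ 0.52100
  B=9: 9/255≈0.0353 ≤ 0.04045 → 0.0353/12.92 ≈ 0.00273
  L1 = 0.2126×0.30054 + 0.7152×0.52100 + 0.0722×0.00273 ≈ 0.43671
Color 2 (145,135,45):
  R=145: 145/255≈0.5686 > 0.04045 → ((0.5686+0.055)/1.055)^2.4 ≈ 0.28315
  G=135: 135/255≈0.5294 > 0.04045 → ((0.5294+0.055)/1.055)^2.4 ≈ 0.24228
  B=45: 45/255≈0.1765 > 0.04045 → ((0.1765+0.055)/1.055)^2.4 ≈ 0.02624
  L2 = 0.2126×0.28315 + 0.7152×0.24228 + 0.0722×0.02624 ≈ 0.23537
Lighter = 0.43671, Darker = 0.23537
Ratio = (L_lighter + 0.05) / (L_darker + 0.05)
Ratio = (0.43671 + 0.05) / (0.23537 + 0.05) = 0.48671 / 0.28537 ≈ 1.7055
Ratio ≈ 1.71:1


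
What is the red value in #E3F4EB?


Color: #E3F4EB
R = E3 = 227
G = F4 = 244
B = EB = 235
Red = 227


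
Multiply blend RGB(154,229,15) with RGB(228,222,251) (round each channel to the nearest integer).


Multiply: C = A×B/255, rounded to nearest integer
R: 154×228/255 = 35112/255 ≈ 137.694 → 138
G: 229×222/255 = 50838/255 ≈ 199.365 → 199
B: 15×251/255 = 3765/255 ≈ 14.765 → 15
= RGB(138, 199, 15)


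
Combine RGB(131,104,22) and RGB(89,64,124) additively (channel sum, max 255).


Additive: each channel = min(255, C₁+C₂)
R: 131+89 = 220 → 220
G: 104+64 = 168 → 168
B: 22+124 = 146 → 146
= RGB(220, 168, 146)


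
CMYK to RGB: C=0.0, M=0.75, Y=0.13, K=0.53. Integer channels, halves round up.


R = 255 × (1-C) × (1-K) = 255 × 1.00 × 0.47 = 119.85 → 120
G = 255 × (1-M) × (1-K) = 255 × 0.25 × 0.47 = 29.9625 → 30
B = 255 × (1-Y) × (1-K) = 255 × 0.87 × 0.47 = 104.2695 → 104
= RGB(120, 30, 104)


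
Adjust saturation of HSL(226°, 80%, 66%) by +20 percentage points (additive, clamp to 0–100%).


Original S = 80%
Adjustment = +20 percentage points
New S = 80 + (20) = 100
Clamp to [0, 100] → 100
= HSL(226°, 100%, 66%)


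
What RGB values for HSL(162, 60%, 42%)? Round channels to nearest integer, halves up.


H=162°, S=0.60, L=0.42
C = (1-|2L-1|)×S = (1-|-0.16|)×0.60 = 0.504
H' = H/60 = 162/60 ≈ 2.7000; X = C×(1-|H' mod 2 - 1|) = 0.3528
m = L - C/2 = 0.42 - 0.252 = 0.168
Sector ⌊H'⌋ = 2 → (R',G',B') = (0.0, 0.504, 0.3528)
RGB = ((R'+m)×255, (G'+m)×255, (B'+m)×255) = (42.84, 171.36, 132.804)
Round half up → RGB(43, 171, 133)


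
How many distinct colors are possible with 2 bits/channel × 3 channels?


Total bits = 2 bits/channel × 3 channels = 6 bits
Distinct colors = 2^6
= 64 colors


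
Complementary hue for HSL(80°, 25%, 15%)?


Complement = opposite side of color wheel = hue + 180°
H' = (80 + 180) mod 360 = 260°
S and L unchanged.
= HSL(260°, 25%, 15%)


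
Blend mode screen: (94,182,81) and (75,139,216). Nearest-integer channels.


Screen: C = 255 - (255-A)×(255-B)/255, rounded to nearest integer
R: 255 - (255-94)×(255-75)/255 = 255 - 28980/255 ≈ 255 - 113.647 = 141.353 → 141
G: 255 - (255-182)×(255-139)/255 = 255 - 8468/255 ≈ 255 - 33.208 = 221.792 → 222
B: 255 - (255-81)×(255-216)/255 = 255 - 6786/255 ≈ 255 - 26.612 = 228.388 → 228
= RGB(141, 222, 228)


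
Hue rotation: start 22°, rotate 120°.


New hue = (H + rotation) mod 360
New hue = (22 + 120) mod 360
= 142 mod 360
= 142°


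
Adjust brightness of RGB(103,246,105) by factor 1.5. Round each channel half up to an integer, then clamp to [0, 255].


Multiply each channel by 1.5, round half up, clamp to [0, 255]
R: 103×1.5 = 154.5 → round → 155
G: 246×1.5 = 369 → clamp → 255
B: 105×1.5 = 157.5 → round → 158
= RGB(155, 255, 158)


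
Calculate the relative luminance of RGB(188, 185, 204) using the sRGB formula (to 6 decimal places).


Linearize each channel (sRGB transfer function): c = v/255; c_lin = c/12.92 if c ≤ 0.04045, else ((c+0.055)/1.055)^2.4
  R: 188/255 ≈ 0.737255 > 0.04045 → ((0.737255+0.055)/1.055)^2.4 ≈ 0.502886
  G: 185/255 ≈ 0.725490 > 0.04045 → ((0.725490+0.055)/1.055)^2.4 ≈ 0.485150
  B: 204/255 ≈ 0.800000 > 0.04045 → ((0.800000+0.055)/1.055)^2.4 ≈ 0.603827
R_lin = 0.502886, G_lin = 0.485150, B_lin = 0.603827
L = 0.2126×R + 0.7152×G + 0.0722×B
L = 0.2126×0.502886 + 0.7152×0.485150 + 0.0722×0.603827
L ≈ 0.497489


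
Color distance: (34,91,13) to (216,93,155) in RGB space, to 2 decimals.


d = √[(R₁-R₂)² + (G₁-G₂)² + (B₁-B₂)²]
d = √[(34-216)² + (91-93)² + (13-155)²]
d = √[33124 + 4 + 20164]
d = √53292
d ≈ 230.85


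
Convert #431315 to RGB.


43 → 67 (R)
13 → 19 (G)
15 → 21 (B)
= RGB(67, 19, 21)


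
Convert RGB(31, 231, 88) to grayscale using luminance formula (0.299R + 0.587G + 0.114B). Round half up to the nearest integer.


Gray = 0.299×R + 0.587×G + 0.114×B
Gray = 0.299×31 + 0.587×231 + 0.114×88
Gray = 9.269 + 135.597 + 10.032
Gray = 154.898 → round half up → 155
Gray = 155


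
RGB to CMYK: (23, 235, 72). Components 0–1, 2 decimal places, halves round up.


R'=23/255≈0.0902, G'=235/255≈0.9216, B'=72/255≈0.2824
K = 1 - max(R',G',B') = 1 - 235/255 = 20/255 = 0.07843… → 0.08
(1-R'-K)/(1-K) simplifies to (max-R)/max with max = 235:
C = (235-23)/235 = 212/235 = 0.90212… → 0.90
M = (235-235)/235 = 0/235 = 0 → 0.00
Y = (235-72)/235 = 163/235 = 0.69361… → 0.69
= CMYK(0.90, 0.00, 0.69, 0.08)
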